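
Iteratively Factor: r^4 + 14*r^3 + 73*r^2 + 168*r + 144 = (r + 4)*(r^3 + 10*r^2 + 33*r + 36) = (r + 3)*(r + 4)*(r^2 + 7*r + 12) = (r + 3)*(r + 4)^2*(r + 3)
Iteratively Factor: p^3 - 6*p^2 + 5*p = (p)*(p^2 - 6*p + 5) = p*(p - 1)*(p - 5)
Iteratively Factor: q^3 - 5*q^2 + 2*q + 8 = (q + 1)*(q^2 - 6*q + 8) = (q - 4)*(q + 1)*(q - 2)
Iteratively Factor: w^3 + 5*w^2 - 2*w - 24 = (w - 2)*(w^2 + 7*w + 12) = (w - 2)*(w + 4)*(w + 3)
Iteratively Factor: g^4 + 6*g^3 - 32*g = (g + 4)*(g^3 + 2*g^2 - 8*g) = g*(g + 4)*(g^2 + 2*g - 8) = g*(g + 4)^2*(g - 2)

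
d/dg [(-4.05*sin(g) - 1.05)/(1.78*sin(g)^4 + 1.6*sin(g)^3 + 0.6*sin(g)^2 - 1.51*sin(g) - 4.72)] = (21.627*sin(g)^4 + 20.436*sin(g)^3 + 7.47*sin(g)^2 + 1.26*sin(g) + 17.5305)*cos(g)/(3.1684*sin(g)^8 + 5.696*sin(g)^7 + 4.696*sin(g)^6 - 3.4556*sin(g)^5 - 21.2752*sin(g)^4 - 16.916*sin(g)^3 - 3.3839*sin(g)^2 + 14.2544*sin(g) + 22.2784)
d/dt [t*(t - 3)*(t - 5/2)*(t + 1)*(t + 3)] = 5*t^4 - 6*t^3 - 69*t^2/2 + 27*t + 45/2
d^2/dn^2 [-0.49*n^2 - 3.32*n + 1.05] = -0.980000000000000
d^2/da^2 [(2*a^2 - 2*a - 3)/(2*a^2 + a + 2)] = 6*(-4*a^3 - 20*a^2 + 2*a + 7)/(8*a^6 + 12*a^5 + 30*a^4 + 25*a^3 + 30*a^2 + 12*a + 8)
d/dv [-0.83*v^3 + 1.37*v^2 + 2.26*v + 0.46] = -2.49*v^2 + 2.74*v + 2.26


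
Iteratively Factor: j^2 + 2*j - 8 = (j + 4)*(j - 2)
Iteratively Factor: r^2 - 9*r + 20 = (r - 4)*(r - 5)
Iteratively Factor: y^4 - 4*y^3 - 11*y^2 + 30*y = (y - 5)*(y^3 + y^2 - 6*y) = y*(y - 5)*(y^2 + y - 6) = y*(y - 5)*(y + 3)*(y - 2)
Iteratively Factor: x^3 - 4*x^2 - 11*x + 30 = (x - 2)*(x^2 - 2*x - 15) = (x - 2)*(x + 3)*(x - 5)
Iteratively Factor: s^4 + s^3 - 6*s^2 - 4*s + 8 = (s - 2)*(s^3 + 3*s^2 - 4) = (s - 2)*(s + 2)*(s^2 + s - 2) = (s - 2)*(s + 2)^2*(s - 1)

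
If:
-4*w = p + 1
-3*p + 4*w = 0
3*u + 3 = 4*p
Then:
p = -1/4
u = -4/3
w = -3/16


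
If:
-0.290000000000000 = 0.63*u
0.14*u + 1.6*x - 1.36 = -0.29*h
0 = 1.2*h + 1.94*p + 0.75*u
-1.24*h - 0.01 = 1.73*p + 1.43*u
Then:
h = 2.00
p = -1.06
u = -0.46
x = 0.53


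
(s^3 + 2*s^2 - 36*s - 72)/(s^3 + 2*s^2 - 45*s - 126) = (s^2 - 4*s - 12)/(s^2 - 4*s - 21)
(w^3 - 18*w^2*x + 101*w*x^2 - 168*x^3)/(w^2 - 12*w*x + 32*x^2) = (-w^2 + 10*w*x - 21*x^2)/(-w + 4*x)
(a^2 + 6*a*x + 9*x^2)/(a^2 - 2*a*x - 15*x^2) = (-a - 3*x)/(-a + 5*x)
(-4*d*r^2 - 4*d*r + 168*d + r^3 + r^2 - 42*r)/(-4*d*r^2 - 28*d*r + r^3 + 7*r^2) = (r - 6)/r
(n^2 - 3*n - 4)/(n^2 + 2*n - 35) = (n^2 - 3*n - 4)/(n^2 + 2*n - 35)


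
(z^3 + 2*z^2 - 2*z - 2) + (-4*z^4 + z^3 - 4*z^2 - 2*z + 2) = -4*z^4 + 2*z^3 - 2*z^2 - 4*z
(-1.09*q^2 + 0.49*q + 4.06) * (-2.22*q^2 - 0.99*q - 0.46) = 2.4198*q^4 - 0.00869999999999993*q^3 - 8.9969*q^2 - 4.2448*q - 1.8676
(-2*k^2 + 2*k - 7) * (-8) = 16*k^2 - 16*k + 56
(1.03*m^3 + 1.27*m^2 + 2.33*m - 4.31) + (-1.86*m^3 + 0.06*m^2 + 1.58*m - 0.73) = -0.83*m^3 + 1.33*m^2 + 3.91*m - 5.04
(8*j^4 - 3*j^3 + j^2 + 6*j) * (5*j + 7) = 40*j^5 + 41*j^4 - 16*j^3 + 37*j^2 + 42*j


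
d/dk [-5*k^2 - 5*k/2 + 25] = -10*k - 5/2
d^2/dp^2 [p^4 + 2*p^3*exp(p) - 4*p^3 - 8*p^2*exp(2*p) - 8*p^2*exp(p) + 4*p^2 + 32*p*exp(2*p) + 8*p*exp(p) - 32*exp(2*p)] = 2*p^3*exp(p) - 32*p^2*exp(2*p) + 4*p^2*exp(p) + 12*p^2 + 64*p*exp(2*p) - 12*p*exp(p) - 24*p - 16*exp(2*p) + 8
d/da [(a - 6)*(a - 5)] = 2*a - 11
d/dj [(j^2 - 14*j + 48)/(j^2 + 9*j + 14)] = (23*j^2 - 68*j - 628)/(j^4 + 18*j^3 + 109*j^2 + 252*j + 196)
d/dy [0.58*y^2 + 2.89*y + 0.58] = 1.16*y + 2.89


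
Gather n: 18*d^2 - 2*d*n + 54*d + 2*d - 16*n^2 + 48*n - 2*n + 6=18*d^2 + 56*d - 16*n^2 + n*(46 - 2*d) + 6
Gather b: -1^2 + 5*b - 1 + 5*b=10*b - 2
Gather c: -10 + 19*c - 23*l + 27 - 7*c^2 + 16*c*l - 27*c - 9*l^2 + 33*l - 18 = -7*c^2 + c*(16*l - 8) - 9*l^2 + 10*l - 1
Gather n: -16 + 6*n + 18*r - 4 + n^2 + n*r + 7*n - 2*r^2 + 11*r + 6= n^2 + n*(r + 13) - 2*r^2 + 29*r - 14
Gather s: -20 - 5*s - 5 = -5*s - 25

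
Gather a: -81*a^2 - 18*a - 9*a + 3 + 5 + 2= -81*a^2 - 27*a + 10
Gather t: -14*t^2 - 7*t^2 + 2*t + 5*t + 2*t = -21*t^2 + 9*t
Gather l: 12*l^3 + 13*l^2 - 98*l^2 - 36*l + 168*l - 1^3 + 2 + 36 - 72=12*l^3 - 85*l^2 + 132*l - 35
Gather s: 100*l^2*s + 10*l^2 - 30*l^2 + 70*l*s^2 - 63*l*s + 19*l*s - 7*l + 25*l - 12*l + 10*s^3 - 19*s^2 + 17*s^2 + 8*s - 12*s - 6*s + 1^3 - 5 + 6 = -20*l^2 + 6*l + 10*s^3 + s^2*(70*l - 2) + s*(100*l^2 - 44*l - 10) + 2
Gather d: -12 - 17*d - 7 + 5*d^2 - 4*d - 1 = 5*d^2 - 21*d - 20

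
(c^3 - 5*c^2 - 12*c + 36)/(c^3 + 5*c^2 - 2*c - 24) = (c - 6)/(c + 4)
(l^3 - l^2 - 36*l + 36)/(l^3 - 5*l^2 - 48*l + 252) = (l^2 + 5*l - 6)/(l^2 + l - 42)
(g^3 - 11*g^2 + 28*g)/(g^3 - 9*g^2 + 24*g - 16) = g*(g - 7)/(g^2 - 5*g + 4)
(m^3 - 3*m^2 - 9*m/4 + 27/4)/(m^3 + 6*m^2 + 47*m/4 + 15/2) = (2*m^2 - 9*m + 9)/(2*m^2 + 9*m + 10)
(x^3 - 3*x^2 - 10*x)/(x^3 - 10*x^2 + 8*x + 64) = x*(x - 5)/(x^2 - 12*x + 32)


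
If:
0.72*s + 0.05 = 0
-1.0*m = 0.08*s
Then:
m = 0.01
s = -0.07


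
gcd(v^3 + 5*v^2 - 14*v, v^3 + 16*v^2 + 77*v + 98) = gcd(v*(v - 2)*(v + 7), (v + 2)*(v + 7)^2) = v + 7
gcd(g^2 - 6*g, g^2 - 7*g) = g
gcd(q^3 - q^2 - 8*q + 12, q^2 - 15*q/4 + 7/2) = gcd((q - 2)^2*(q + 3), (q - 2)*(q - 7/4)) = q - 2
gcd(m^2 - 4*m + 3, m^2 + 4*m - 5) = m - 1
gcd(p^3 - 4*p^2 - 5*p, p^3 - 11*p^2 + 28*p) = p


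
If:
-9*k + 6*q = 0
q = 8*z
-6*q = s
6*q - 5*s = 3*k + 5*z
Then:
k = 0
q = 0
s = 0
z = 0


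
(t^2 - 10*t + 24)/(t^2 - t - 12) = (t - 6)/(t + 3)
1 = 1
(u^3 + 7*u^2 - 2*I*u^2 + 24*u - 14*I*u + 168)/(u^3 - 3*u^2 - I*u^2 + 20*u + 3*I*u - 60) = (u^2 + u*(7 - 6*I) - 42*I)/(u^2 - u*(3 + 5*I) + 15*I)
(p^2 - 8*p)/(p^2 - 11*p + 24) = p/(p - 3)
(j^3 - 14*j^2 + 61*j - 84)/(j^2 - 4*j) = j - 10 + 21/j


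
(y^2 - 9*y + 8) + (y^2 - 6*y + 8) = 2*y^2 - 15*y + 16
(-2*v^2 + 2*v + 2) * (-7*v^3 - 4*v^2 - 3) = 14*v^5 - 6*v^4 - 22*v^3 - 2*v^2 - 6*v - 6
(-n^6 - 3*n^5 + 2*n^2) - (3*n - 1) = -n^6 - 3*n^5 + 2*n^2 - 3*n + 1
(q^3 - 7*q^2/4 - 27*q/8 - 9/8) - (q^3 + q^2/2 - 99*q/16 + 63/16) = -9*q^2/4 + 45*q/16 - 81/16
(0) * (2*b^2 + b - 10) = 0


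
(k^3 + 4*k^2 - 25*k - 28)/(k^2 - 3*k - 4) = k + 7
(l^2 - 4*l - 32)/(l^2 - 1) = (l^2 - 4*l - 32)/(l^2 - 1)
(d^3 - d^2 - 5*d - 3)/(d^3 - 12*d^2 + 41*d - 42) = (d^2 + 2*d + 1)/(d^2 - 9*d + 14)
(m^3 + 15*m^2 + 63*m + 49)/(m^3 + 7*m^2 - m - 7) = (m + 7)/(m - 1)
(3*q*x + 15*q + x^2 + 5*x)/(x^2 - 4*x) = (3*q*x + 15*q + x^2 + 5*x)/(x*(x - 4))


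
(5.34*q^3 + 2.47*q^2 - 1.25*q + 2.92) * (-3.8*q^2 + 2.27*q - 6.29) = -20.292*q^5 + 2.7358*q^4 - 23.2317*q^3 - 29.4698*q^2 + 14.4909*q - 18.3668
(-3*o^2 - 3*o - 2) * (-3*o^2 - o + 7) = 9*o^4 + 12*o^3 - 12*o^2 - 19*o - 14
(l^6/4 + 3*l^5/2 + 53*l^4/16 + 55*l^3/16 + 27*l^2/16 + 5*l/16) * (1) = l^6/4 + 3*l^5/2 + 53*l^4/16 + 55*l^3/16 + 27*l^2/16 + 5*l/16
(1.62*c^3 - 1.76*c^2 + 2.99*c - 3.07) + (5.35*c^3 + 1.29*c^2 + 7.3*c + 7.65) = 6.97*c^3 - 0.47*c^2 + 10.29*c + 4.58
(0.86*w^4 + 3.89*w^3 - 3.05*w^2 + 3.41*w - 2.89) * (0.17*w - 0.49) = 0.1462*w^5 + 0.2399*w^4 - 2.4246*w^3 + 2.0742*w^2 - 2.1622*w + 1.4161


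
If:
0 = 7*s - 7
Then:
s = 1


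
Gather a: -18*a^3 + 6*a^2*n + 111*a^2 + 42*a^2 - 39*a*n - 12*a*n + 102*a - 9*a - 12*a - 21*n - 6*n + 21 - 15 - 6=-18*a^3 + a^2*(6*n + 153) + a*(81 - 51*n) - 27*n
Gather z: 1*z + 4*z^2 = 4*z^2 + z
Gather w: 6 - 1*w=6 - w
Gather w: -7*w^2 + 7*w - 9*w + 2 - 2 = -7*w^2 - 2*w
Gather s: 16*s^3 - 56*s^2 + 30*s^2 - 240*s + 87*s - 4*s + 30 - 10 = 16*s^3 - 26*s^2 - 157*s + 20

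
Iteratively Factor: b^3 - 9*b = (b)*(b^2 - 9) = b*(b + 3)*(b - 3)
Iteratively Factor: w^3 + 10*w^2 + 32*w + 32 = (w + 2)*(w^2 + 8*w + 16) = (w + 2)*(w + 4)*(w + 4)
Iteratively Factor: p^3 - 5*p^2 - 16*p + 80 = (p - 5)*(p^2 - 16) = (p - 5)*(p - 4)*(p + 4)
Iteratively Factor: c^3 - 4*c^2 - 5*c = (c - 5)*(c^2 + c) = (c - 5)*(c + 1)*(c)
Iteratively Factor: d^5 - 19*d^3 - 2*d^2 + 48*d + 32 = (d - 4)*(d^4 + 4*d^3 - 3*d^2 - 14*d - 8) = (d - 4)*(d + 4)*(d^3 - 3*d - 2) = (d - 4)*(d + 1)*(d + 4)*(d^2 - d - 2) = (d - 4)*(d - 2)*(d + 1)*(d + 4)*(d + 1)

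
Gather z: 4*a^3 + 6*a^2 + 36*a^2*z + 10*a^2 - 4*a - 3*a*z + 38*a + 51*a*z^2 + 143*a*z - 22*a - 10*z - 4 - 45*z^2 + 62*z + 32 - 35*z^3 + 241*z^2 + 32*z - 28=4*a^3 + 16*a^2 + 12*a - 35*z^3 + z^2*(51*a + 196) + z*(36*a^2 + 140*a + 84)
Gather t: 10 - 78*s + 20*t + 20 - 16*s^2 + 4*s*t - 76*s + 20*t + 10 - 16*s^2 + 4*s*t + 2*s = -32*s^2 - 152*s + t*(8*s + 40) + 40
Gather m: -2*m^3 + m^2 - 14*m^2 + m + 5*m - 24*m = -2*m^3 - 13*m^2 - 18*m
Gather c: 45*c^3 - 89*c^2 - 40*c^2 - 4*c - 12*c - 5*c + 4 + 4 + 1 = 45*c^3 - 129*c^2 - 21*c + 9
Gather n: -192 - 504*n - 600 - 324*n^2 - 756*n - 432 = -324*n^2 - 1260*n - 1224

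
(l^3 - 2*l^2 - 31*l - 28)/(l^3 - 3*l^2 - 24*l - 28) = (l^2 + 5*l + 4)/(l^2 + 4*l + 4)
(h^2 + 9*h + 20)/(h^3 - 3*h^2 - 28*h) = (h + 5)/(h*(h - 7))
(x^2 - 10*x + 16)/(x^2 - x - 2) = (x - 8)/(x + 1)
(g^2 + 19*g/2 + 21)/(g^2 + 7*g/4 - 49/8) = 4*(g + 6)/(4*g - 7)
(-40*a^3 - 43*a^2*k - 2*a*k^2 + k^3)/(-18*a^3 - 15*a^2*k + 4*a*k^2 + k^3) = (40*a^2 + 3*a*k - k^2)/(18*a^2 - 3*a*k - k^2)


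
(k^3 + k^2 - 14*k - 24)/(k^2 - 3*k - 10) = (k^2 - k - 12)/(k - 5)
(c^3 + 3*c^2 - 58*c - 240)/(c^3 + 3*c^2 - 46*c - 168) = (c^2 - 3*c - 40)/(c^2 - 3*c - 28)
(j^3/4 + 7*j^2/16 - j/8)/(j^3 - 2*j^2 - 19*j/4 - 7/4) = j*(-4*j^2 - 7*j + 2)/(4*(-4*j^3 + 8*j^2 + 19*j + 7))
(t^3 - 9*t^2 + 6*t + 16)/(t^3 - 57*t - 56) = (t - 2)/(t + 7)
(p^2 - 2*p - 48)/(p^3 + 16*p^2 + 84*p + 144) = (p - 8)/(p^2 + 10*p + 24)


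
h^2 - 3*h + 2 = (h - 2)*(h - 1)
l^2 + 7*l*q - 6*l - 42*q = (l - 6)*(l + 7*q)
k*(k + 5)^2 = k^3 + 10*k^2 + 25*k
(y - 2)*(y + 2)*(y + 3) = y^3 + 3*y^2 - 4*y - 12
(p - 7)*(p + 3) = p^2 - 4*p - 21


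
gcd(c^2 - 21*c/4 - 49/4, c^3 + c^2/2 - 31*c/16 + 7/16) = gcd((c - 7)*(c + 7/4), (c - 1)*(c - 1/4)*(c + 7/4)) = c + 7/4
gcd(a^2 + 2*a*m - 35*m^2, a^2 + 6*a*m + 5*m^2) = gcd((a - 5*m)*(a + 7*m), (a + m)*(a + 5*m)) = 1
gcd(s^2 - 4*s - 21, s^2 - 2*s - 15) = s + 3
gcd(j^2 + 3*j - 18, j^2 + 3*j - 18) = j^2 + 3*j - 18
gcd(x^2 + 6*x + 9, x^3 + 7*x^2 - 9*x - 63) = x + 3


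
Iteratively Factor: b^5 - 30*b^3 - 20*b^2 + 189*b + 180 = (b - 3)*(b^4 + 3*b^3 - 21*b^2 - 83*b - 60) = (b - 3)*(b + 4)*(b^3 - b^2 - 17*b - 15) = (b - 3)*(b + 3)*(b + 4)*(b^2 - 4*b - 5) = (b - 3)*(b + 1)*(b + 3)*(b + 4)*(b - 5)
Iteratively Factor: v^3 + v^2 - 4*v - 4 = (v + 2)*(v^2 - v - 2) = (v - 2)*(v + 2)*(v + 1)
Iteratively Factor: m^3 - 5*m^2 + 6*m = (m - 3)*(m^2 - 2*m) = m*(m - 3)*(m - 2)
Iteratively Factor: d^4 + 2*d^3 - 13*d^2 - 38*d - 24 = (d + 1)*(d^3 + d^2 - 14*d - 24) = (d + 1)*(d + 3)*(d^2 - 2*d - 8) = (d + 1)*(d + 2)*(d + 3)*(d - 4)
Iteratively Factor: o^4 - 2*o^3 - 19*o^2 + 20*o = (o + 4)*(o^3 - 6*o^2 + 5*o) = (o - 5)*(o + 4)*(o^2 - o) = (o - 5)*(o - 1)*(o + 4)*(o)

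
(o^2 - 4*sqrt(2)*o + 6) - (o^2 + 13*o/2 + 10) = -13*o/2 - 4*sqrt(2)*o - 4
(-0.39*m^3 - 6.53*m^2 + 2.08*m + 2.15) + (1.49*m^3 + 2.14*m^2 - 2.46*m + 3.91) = 1.1*m^3 - 4.39*m^2 - 0.38*m + 6.06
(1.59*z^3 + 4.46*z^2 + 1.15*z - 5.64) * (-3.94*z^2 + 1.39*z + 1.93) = -6.2646*z^5 - 15.3623*z^4 + 4.7371*z^3 + 32.4279*z^2 - 5.6201*z - 10.8852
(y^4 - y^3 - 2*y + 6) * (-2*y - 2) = -2*y^5 + 2*y^3 + 4*y^2 - 8*y - 12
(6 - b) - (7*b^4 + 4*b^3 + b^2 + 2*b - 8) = -7*b^4 - 4*b^3 - b^2 - 3*b + 14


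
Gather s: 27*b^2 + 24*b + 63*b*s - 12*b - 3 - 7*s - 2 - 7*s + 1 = 27*b^2 + 12*b + s*(63*b - 14) - 4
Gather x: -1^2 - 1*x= -x - 1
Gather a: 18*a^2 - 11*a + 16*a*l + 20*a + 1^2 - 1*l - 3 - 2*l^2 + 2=18*a^2 + a*(16*l + 9) - 2*l^2 - l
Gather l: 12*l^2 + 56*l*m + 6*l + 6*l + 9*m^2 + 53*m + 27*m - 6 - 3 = 12*l^2 + l*(56*m + 12) + 9*m^2 + 80*m - 9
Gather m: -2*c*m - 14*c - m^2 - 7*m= -14*c - m^2 + m*(-2*c - 7)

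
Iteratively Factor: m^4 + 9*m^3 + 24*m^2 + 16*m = (m)*(m^3 + 9*m^2 + 24*m + 16) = m*(m + 4)*(m^2 + 5*m + 4) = m*(m + 1)*(m + 4)*(m + 4)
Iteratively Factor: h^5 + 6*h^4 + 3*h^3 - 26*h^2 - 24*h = (h + 4)*(h^4 + 2*h^3 - 5*h^2 - 6*h) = (h - 2)*(h + 4)*(h^3 + 4*h^2 + 3*h) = h*(h - 2)*(h + 4)*(h^2 + 4*h + 3) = h*(h - 2)*(h + 1)*(h + 4)*(h + 3)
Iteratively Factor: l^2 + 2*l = (l + 2)*(l)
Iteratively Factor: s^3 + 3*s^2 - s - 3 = (s + 3)*(s^2 - 1) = (s - 1)*(s + 3)*(s + 1)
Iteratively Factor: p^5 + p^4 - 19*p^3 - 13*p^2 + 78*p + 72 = (p + 1)*(p^4 - 19*p^2 + 6*p + 72) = (p - 3)*(p + 1)*(p^3 + 3*p^2 - 10*p - 24) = (p - 3)*(p + 1)*(p + 2)*(p^2 + p - 12) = (p - 3)^2*(p + 1)*(p + 2)*(p + 4)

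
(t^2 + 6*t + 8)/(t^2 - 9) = (t^2 + 6*t + 8)/(t^2 - 9)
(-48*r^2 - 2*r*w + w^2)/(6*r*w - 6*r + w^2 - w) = (-8*r + w)/(w - 1)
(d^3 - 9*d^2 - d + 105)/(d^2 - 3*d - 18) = (d^2 - 12*d + 35)/(d - 6)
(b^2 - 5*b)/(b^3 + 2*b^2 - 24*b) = (b - 5)/(b^2 + 2*b - 24)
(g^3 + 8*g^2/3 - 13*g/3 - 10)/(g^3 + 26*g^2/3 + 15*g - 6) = (3*g^2 - g - 10)/(3*g^2 + 17*g - 6)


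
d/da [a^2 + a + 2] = 2*a + 1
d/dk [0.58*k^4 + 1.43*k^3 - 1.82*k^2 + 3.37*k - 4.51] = 2.32*k^3 + 4.29*k^2 - 3.64*k + 3.37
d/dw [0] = 0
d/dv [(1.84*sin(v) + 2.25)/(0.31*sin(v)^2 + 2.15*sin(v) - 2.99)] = (-1.395*sin(v) + 0.2852*cos(2*v) - 10.6243)*cos(v)/(0.31*sin(v)^2 + 2.15*sin(v) - 2.99)^2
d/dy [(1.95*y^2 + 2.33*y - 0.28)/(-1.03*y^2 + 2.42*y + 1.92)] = (7.1189*y^2 + 6.9112*y + 5.1512)/(1.0609*y^4 - 4.9852*y^3 + 1.9012*y^2 + 9.2928*y + 3.6864)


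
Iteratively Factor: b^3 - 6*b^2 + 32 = (b - 4)*(b^2 - 2*b - 8) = (b - 4)*(b + 2)*(b - 4)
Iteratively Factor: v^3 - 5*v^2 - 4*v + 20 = (v - 2)*(v^2 - 3*v - 10) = (v - 2)*(v + 2)*(v - 5)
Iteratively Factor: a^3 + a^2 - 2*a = (a + 2)*(a^2 - a) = a*(a + 2)*(a - 1)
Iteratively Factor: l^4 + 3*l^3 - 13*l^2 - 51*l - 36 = (l + 1)*(l^3 + 2*l^2 - 15*l - 36) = (l + 1)*(l + 3)*(l^2 - l - 12) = (l - 4)*(l + 1)*(l + 3)*(l + 3)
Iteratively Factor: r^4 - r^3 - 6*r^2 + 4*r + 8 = (r - 2)*(r^3 + r^2 - 4*r - 4) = (r - 2)^2*(r^2 + 3*r + 2) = (r - 2)^2*(r + 1)*(r + 2)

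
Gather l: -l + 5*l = 4*l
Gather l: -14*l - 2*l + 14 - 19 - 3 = -16*l - 8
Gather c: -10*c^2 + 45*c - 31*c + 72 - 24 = -10*c^2 + 14*c + 48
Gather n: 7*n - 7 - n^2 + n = -n^2 + 8*n - 7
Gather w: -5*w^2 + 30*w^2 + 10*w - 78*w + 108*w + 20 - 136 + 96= 25*w^2 + 40*w - 20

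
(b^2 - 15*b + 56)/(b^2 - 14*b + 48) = (b - 7)/(b - 6)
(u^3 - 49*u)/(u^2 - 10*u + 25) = u*(u^2 - 49)/(u^2 - 10*u + 25)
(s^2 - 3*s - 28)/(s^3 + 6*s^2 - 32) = (s - 7)/(s^2 + 2*s - 8)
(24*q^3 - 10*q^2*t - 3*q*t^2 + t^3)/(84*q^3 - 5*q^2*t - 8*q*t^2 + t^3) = (2*q - t)/(7*q - t)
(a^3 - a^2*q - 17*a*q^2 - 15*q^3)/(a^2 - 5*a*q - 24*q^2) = (-a^2 + 4*a*q + 5*q^2)/(-a + 8*q)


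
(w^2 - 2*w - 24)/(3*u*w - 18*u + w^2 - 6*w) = (w + 4)/(3*u + w)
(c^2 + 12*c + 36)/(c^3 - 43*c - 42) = (c + 6)/(c^2 - 6*c - 7)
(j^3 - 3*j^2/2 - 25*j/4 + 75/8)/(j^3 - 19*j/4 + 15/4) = (j - 5/2)/(j - 1)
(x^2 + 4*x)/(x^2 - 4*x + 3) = x*(x + 4)/(x^2 - 4*x + 3)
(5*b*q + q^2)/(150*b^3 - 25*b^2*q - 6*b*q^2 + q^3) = q/(30*b^2 - 11*b*q + q^2)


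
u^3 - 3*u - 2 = (u - 2)*(u + 1)^2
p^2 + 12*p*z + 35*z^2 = (p + 5*z)*(p + 7*z)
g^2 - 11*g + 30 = (g - 6)*(g - 5)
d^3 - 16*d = d*(d - 4)*(d + 4)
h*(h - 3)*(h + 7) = h^3 + 4*h^2 - 21*h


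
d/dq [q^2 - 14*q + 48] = 2*q - 14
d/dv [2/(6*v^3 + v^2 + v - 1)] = 2*(-18*v^2 - 2*v - 1)/(6*v^3 + v^2 + v - 1)^2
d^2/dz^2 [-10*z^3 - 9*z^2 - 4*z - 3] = -60*z - 18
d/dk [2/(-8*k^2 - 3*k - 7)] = 2*(16*k + 3)/(8*k^2 + 3*k + 7)^2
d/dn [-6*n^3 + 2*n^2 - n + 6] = -18*n^2 + 4*n - 1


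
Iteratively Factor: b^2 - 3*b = (b)*(b - 3)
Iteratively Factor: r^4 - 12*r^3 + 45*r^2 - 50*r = (r - 5)*(r^3 - 7*r^2 + 10*r) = (r - 5)*(r - 2)*(r^2 - 5*r) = r*(r - 5)*(r - 2)*(r - 5)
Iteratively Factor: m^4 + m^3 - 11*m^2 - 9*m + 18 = (m + 3)*(m^3 - 2*m^2 - 5*m + 6) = (m + 2)*(m + 3)*(m^2 - 4*m + 3) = (m - 3)*(m + 2)*(m + 3)*(m - 1)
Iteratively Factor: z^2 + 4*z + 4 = (z + 2)*(z + 2)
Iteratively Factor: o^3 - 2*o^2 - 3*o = (o - 3)*(o^2 + o) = o*(o - 3)*(o + 1)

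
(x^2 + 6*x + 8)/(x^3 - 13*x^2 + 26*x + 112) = (x + 4)/(x^2 - 15*x + 56)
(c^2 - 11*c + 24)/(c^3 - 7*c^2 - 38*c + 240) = (c - 3)/(c^2 + c - 30)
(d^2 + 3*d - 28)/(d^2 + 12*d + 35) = (d - 4)/(d + 5)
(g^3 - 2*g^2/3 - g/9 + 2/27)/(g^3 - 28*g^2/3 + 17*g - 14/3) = (g^2 - g/3 - 2/9)/(g^2 - 9*g + 14)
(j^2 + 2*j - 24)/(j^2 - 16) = (j + 6)/(j + 4)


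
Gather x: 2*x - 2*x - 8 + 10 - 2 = 0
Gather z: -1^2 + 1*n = n - 1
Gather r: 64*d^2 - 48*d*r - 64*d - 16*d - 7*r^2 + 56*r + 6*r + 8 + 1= 64*d^2 - 80*d - 7*r^2 + r*(62 - 48*d) + 9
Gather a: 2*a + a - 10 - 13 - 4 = 3*a - 27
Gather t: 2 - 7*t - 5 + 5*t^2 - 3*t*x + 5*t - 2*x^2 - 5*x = 5*t^2 + t*(-3*x - 2) - 2*x^2 - 5*x - 3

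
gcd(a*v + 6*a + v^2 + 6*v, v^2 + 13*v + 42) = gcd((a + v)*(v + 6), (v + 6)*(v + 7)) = v + 6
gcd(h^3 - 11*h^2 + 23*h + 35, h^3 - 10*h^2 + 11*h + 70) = h^2 - 12*h + 35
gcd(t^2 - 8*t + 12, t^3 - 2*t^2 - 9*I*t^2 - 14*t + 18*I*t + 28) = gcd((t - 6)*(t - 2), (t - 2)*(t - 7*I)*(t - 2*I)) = t - 2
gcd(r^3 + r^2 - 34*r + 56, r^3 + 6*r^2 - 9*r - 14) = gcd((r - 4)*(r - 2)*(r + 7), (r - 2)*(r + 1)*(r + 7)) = r^2 + 5*r - 14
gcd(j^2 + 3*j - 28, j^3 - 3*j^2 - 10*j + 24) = j - 4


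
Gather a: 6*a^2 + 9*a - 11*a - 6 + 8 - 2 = 6*a^2 - 2*a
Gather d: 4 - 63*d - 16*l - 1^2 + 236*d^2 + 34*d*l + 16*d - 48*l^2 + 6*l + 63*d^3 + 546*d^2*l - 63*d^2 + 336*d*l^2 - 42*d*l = 63*d^3 + d^2*(546*l + 173) + d*(336*l^2 - 8*l - 47) - 48*l^2 - 10*l + 3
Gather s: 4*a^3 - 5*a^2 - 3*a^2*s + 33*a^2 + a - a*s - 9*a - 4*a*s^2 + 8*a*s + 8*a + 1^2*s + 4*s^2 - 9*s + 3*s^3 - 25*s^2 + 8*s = 4*a^3 + 28*a^2 + 3*s^3 + s^2*(-4*a - 21) + s*(-3*a^2 + 7*a)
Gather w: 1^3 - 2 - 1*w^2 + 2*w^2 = w^2 - 1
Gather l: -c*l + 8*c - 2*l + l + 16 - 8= 8*c + l*(-c - 1) + 8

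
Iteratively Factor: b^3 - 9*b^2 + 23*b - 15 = (b - 1)*(b^2 - 8*b + 15) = (b - 5)*(b - 1)*(b - 3)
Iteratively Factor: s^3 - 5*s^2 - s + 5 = (s - 5)*(s^2 - 1) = (s - 5)*(s + 1)*(s - 1)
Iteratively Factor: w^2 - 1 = (w + 1)*(w - 1)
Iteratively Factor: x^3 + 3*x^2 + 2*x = (x + 2)*(x^2 + x) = (x + 1)*(x + 2)*(x)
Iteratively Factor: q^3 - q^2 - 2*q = (q - 2)*(q^2 + q) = (q - 2)*(q + 1)*(q)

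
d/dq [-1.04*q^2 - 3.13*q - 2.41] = -2.08*q - 3.13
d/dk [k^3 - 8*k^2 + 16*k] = 3*k^2 - 16*k + 16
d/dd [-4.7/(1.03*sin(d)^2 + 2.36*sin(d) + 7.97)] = (9.682*sin(d) + 11.092)*cos(d)/(1.03*sin(d)^2 + 2.36*sin(d) + 7.97)^2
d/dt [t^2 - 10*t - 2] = 2*t - 10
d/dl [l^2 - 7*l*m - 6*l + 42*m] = 2*l - 7*m - 6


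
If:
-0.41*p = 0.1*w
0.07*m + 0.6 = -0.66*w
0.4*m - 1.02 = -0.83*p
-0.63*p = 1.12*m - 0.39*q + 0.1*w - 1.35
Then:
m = 1.98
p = 0.27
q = 2.39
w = -1.12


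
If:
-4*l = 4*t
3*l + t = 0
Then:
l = 0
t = 0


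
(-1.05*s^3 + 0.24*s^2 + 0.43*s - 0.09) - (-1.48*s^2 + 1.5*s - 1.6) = -1.05*s^3 + 1.72*s^2 - 1.07*s + 1.51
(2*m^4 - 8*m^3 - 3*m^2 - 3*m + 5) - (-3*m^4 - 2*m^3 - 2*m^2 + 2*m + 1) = 5*m^4 - 6*m^3 - m^2 - 5*m + 4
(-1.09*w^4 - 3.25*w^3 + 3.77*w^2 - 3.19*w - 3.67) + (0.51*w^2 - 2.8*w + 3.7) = -1.09*w^4 - 3.25*w^3 + 4.28*w^2 - 5.99*w + 0.0300000000000002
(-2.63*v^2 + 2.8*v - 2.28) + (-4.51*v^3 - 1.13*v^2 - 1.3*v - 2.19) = -4.51*v^3 - 3.76*v^2 + 1.5*v - 4.47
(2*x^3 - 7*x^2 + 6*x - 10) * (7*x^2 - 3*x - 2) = 14*x^5 - 55*x^4 + 59*x^3 - 74*x^2 + 18*x + 20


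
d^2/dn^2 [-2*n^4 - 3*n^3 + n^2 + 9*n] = -24*n^2 - 18*n + 2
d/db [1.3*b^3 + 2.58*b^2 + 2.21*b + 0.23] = 3.9*b^2 + 5.16*b + 2.21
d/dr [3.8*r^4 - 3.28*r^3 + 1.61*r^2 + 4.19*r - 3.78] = 15.2*r^3 - 9.84*r^2 + 3.22*r + 4.19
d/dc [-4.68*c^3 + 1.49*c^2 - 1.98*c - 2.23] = -14.04*c^2 + 2.98*c - 1.98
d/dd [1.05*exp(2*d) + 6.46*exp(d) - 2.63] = (2.1*exp(d) + 6.46)*exp(d)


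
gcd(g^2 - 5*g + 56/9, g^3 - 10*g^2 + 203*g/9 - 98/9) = g - 7/3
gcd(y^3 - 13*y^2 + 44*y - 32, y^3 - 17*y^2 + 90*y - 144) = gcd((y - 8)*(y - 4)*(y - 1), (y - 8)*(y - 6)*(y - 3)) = y - 8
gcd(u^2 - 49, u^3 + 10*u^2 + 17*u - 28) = u + 7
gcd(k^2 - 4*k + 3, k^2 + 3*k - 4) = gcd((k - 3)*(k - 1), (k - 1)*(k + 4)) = k - 1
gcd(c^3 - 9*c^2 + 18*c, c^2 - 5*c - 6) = c - 6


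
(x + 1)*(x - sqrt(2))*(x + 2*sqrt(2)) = x^3 + x^2 + sqrt(2)*x^2 - 4*x + sqrt(2)*x - 4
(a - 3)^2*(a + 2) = a^3 - 4*a^2 - 3*a + 18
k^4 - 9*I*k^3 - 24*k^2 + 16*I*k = k*(k - 4*I)^2*(k - I)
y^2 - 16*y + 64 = (y - 8)^2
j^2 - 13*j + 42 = (j - 7)*(j - 6)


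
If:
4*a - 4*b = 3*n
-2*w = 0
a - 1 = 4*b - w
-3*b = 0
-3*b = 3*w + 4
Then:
No Solution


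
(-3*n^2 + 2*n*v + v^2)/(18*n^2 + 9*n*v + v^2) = (-n + v)/(6*n + v)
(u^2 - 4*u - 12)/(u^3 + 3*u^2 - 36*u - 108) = (u + 2)/(u^2 + 9*u + 18)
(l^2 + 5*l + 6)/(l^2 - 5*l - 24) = (l + 2)/(l - 8)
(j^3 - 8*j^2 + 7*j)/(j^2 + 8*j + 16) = j*(j^2 - 8*j + 7)/(j^2 + 8*j + 16)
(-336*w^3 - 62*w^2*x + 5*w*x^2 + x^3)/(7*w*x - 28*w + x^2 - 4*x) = (-48*w^2 - 2*w*x + x^2)/(x - 4)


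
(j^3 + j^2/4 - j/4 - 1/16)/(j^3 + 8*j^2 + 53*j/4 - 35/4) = (8*j^2 + 6*j + 1)/(4*(2*j^2 + 17*j + 35))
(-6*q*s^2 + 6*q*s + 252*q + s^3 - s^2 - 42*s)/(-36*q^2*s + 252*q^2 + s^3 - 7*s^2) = (s + 6)/(6*q + s)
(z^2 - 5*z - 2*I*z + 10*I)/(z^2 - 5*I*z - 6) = (z - 5)/(z - 3*I)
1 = 1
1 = 1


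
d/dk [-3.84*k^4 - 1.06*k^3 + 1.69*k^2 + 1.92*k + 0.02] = -15.36*k^3 - 3.18*k^2 + 3.38*k + 1.92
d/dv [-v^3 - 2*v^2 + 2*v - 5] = -3*v^2 - 4*v + 2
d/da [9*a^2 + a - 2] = 18*a + 1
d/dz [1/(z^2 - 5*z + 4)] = (5 - 2*z)/(z^2 - 5*z + 4)^2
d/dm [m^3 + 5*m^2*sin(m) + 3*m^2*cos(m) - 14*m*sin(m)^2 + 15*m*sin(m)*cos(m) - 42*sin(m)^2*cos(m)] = -3*m^2*sin(m) + 5*m^2*cos(m) + 3*m^2 + 10*m*sin(m) - 14*m*sin(2*m) + 6*m*cos(m) + 15*m*cos(2*m) + 21*sin(m)/2 + 15*sin(2*m)/2 - 63*sin(3*m)/2 + 7*cos(2*m) - 7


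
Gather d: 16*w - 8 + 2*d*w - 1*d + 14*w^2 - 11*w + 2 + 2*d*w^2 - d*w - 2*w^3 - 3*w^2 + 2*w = d*(2*w^2 + w - 1) - 2*w^3 + 11*w^2 + 7*w - 6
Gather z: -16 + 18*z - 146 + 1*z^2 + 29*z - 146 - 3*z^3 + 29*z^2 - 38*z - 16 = -3*z^3 + 30*z^2 + 9*z - 324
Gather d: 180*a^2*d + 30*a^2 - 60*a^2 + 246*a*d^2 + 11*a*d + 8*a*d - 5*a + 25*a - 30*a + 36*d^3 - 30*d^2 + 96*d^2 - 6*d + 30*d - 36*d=-30*a^2 - 10*a + 36*d^3 + d^2*(246*a + 66) + d*(180*a^2 + 19*a - 12)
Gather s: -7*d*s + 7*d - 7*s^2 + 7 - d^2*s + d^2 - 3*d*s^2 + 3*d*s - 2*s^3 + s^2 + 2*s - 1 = d^2 + 7*d - 2*s^3 + s^2*(-3*d - 6) + s*(-d^2 - 4*d + 2) + 6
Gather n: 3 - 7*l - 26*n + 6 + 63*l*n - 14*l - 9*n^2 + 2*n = -21*l - 9*n^2 + n*(63*l - 24) + 9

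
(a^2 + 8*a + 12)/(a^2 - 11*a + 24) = (a^2 + 8*a + 12)/(a^2 - 11*a + 24)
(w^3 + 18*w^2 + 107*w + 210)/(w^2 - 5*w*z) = (w^3 + 18*w^2 + 107*w + 210)/(w*(w - 5*z))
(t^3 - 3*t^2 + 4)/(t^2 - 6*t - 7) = (t^2 - 4*t + 4)/(t - 7)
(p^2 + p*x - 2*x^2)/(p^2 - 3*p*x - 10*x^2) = (-p + x)/(-p + 5*x)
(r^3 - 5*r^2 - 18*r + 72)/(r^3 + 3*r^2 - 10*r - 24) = (r - 6)/(r + 2)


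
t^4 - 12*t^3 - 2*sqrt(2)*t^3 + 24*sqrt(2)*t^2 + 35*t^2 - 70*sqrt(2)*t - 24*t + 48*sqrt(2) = (t - 8)*(t - 3)*(t - 1)*(t - 2*sqrt(2))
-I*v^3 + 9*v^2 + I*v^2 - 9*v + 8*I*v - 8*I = (v + I)*(v + 8*I)*(-I*v + I)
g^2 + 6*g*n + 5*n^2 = (g + n)*(g + 5*n)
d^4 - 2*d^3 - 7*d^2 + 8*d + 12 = (d - 3)*(d - 2)*(d + 1)*(d + 2)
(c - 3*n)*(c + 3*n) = c^2 - 9*n^2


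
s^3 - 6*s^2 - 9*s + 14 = (s - 7)*(s - 1)*(s + 2)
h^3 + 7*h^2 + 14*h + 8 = (h + 1)*(h + 2)*(h + 4)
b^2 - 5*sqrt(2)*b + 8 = (b - 4*sqrt(2))*(b - sqrt(2))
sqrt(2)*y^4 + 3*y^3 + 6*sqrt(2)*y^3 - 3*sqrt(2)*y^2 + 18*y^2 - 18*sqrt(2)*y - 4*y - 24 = (y + 6)*(y - sqrt(2))*(y + 2*sqrt(2))*(sqrt(2)*y + 1)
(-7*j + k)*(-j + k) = 7*j^2 - 8*j*k + k^2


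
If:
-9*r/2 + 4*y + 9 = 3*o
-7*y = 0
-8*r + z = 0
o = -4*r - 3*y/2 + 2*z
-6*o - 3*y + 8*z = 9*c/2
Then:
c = -32/81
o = 8/3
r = 2/9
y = 0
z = 16/9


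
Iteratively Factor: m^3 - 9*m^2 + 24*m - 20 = (m - 5)*(m^2 - 4*m + 4) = (m - 5)*(m - 2)*(m - 2)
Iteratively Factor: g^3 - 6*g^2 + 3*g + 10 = (g + 1)*(g^2 - 7*g + 10) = (g - 5)*(g + 1)*(g - 2)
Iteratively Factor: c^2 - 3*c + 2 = (c - 2)*(c - 1)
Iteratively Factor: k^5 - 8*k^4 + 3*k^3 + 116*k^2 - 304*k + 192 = (k - 4)*(k^4 - 4*k^3 - 13*k^2 + 64*k - 48) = (k - 4)*(k + 4)*(k^3 - 8*k^2 + 19*k - 12) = (k - 4)*(k - 1)*(k + 4)*(k^2 - 7*k + 12) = (k - 4)^2*(k - 1)*(k + 4)*(k - 3)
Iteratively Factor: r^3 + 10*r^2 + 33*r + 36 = (r + 3)*(r^2 + 7*r + 12) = (r + 3)^2*(r + 4)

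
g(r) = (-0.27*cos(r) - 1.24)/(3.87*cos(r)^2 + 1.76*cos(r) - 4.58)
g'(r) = (7.74*sin(r)*cos(r) + 1.76*sin(r))*(-0.27*cos(r) - 1.24)/(3.87*cos(r)^2 + 1.76*cos(r) - 4.58)^2 + 0.27*sin(r)/(3.87*cos(r)^2 + 1.76*cos(r) - 4.58) = (1.0449*sin(r)^2 - 9.5976*cos(r) - 4.4639)*sin(r)/(3.87*cos(r)^2 + 1.76*cos(r) - 4.58)^2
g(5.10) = 0.40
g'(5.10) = 0.59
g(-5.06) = 0.38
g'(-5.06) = -0.51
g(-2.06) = 0.24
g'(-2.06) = -0.04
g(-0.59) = 3.29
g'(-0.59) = 33.97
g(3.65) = 0.32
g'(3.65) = -0.20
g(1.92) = 0.24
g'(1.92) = -0.01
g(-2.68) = 0.33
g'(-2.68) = -0.21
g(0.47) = -22.64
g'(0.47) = -1356.01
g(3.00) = 0.38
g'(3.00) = 0.11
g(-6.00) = -2.21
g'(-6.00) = -8.27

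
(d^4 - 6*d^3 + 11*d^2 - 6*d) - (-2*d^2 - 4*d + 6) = d^4 - 6*d^3 + 13*d^2 - 2*d - 6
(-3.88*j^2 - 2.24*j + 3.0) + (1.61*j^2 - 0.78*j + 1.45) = -2.27*j^2 - 3.02*j + 4.45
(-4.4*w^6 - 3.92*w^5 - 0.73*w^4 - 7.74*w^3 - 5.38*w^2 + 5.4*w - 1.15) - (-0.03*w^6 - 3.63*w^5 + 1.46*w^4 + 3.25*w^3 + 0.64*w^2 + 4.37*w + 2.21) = -4.37*w^6 - 0.29*w^5 - 2.19*w^4 - 10.99*w^3 - 6.02*w^2 + 1.03*w - 3.36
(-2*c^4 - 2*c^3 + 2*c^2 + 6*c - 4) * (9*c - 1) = -18*c^5 - 16*c^4 + 20*c^3 + 52*c^2 - 42*c + 4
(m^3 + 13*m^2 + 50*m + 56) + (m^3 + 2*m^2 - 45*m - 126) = 2*m^3 + 15*m^2 + 5*m - 70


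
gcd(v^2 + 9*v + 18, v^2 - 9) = v + 3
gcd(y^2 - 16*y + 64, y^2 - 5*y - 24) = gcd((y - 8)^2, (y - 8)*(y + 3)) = y - 8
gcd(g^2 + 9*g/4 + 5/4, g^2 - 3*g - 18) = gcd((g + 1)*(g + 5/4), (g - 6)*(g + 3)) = 1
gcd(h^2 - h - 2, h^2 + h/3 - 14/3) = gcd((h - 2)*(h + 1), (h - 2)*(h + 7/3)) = h - 2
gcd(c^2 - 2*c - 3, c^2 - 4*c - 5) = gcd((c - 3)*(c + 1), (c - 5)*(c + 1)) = c + 1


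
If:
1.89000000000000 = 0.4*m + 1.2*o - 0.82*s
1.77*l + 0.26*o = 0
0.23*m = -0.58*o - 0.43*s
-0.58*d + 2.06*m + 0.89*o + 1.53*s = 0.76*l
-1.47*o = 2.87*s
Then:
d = -9.85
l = -0.28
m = -2.97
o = 1.90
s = -0.97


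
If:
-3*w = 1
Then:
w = -1/3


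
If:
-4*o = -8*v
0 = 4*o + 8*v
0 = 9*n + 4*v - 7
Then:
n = 7/9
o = 0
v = 0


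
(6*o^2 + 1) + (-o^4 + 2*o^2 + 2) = -o^4 + 8*o^2 + 3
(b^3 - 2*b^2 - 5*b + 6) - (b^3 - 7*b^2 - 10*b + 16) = 5*b^2 + 5*b - 10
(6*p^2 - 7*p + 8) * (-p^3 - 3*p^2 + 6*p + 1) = -6*p^5 - 11*p^4 + 49*p^3 - 60*p^2 + 41*p + 8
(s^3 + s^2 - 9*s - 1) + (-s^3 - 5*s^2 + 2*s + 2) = -4*s^2 - 7*s + 1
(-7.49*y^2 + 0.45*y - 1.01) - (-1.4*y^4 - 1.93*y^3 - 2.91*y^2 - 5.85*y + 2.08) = 1.4*y^4 + 1.93*y^3 - 4.58*y^2 + 6.3*y - 3.09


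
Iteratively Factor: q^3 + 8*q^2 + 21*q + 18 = (q + 3)*(q^2 + 5*q + 6) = (q + 3)^2*(q + 2)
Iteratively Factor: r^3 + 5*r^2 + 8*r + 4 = (r + 2)*(r^2 + 3*r + 2) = (r + 1)*(r + 2)*(r + 2)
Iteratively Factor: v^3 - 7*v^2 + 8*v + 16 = (v + 1)*(v^2 - 8*v + 16) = (v - 4)*(v + 1)*(v - 4)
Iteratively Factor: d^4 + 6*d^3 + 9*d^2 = (d)*(d^3 + 6*d^2 + 9*d) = d*(d + 3)*(d^2 + 3*d) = d*(d + 3)^2*(d)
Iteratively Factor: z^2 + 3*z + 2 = (z + 2)*(z + 1)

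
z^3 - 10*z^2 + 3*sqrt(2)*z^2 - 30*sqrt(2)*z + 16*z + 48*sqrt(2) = (z - 8)*(z - 2)*(z + 3*sqrt(2))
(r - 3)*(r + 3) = r^2 - 9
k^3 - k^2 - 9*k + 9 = (k - 3)*(k - 1)*(k + 3)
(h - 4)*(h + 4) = h^2 - 16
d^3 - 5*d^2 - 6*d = d*(d - 6)*(d + 1)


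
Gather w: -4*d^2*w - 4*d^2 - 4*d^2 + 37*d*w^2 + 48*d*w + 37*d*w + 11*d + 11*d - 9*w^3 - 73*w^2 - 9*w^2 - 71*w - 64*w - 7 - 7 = -8*d^2 + 22*d - 9*w^3 + w^2*(37*d - 82) + w*(-4*d^2 + 85*d - 135) - 14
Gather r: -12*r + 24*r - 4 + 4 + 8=12*r + 8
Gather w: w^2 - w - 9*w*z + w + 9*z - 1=w^2 - 9*w*z + 9*z - 1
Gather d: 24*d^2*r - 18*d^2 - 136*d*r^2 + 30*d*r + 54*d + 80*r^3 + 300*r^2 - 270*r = d^2*(24*r - 18) + d*(-136*r^2 + 30*r + 54) + 80*r^3 + 300*r^2 - 270*r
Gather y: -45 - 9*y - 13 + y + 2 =-8*y - 56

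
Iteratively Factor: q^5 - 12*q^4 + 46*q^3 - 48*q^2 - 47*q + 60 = (q - 4)*(q^4 - 8*q^3 + 14*q^2 + 8*q - 15) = (q - 4)*(q - 3)*(q^3 - 5*q^2 - q + 5) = (q - 4)*(q - 3)*(q + 1)*(q^2 - 6*q + 5) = (q - 5)*(q - 4)*(q - 3)*(q + 1)*(q - 1)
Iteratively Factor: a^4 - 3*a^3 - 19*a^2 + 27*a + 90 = (a - 5)*(a^3 + 2*a^2 - 9*a - 18) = (a - 5)*(a + 3)*(a^2 - a - 6) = (a - 5)*(a - 3)*(a + 3)*(a + 2)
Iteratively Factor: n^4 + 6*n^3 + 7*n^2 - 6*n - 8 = (n + 1)*(n^3 + 5*n^2 + 2*n - 8) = (n - 1)*(n + 1)*(n^2 + 6*n + 8) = (n - 1)*(n + 1)*(n + 2)*(n + 4)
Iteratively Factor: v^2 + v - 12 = (v - 3)*(v + 4)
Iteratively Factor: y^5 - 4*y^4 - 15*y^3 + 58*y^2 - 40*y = (y)*(y^4 - 4*y^3 - 15*y^2 + 58*y - 40) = y*(y + 4)*(y^3 - 8*y^2 + 17*y - 10) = y*(y - 1)*(y + 4)*(y^2 - 7*y + 10) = y*(y - 2)*(y - 1)*(y + 4)*(y - 5)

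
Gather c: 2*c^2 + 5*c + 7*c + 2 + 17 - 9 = 2*c^2 + 12*c + 10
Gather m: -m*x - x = -m*x - x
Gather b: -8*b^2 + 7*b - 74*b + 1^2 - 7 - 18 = -8*b^2 - 67*b - 24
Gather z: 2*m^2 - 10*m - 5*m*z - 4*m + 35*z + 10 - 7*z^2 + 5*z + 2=2*m^2 - 14*m - 7*z^2 + z*(40 - 5*m) + 12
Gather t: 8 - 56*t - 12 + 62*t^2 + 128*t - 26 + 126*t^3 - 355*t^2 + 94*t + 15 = 126*t^3 - 293*t^2 + 166*t - 15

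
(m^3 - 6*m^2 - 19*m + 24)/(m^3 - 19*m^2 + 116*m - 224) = (m^2 + 2*m - 3)/(m^2 - 11*m + 28)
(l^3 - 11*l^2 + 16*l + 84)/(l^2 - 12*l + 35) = (l^2 - 4*l - 12)/(l - 5)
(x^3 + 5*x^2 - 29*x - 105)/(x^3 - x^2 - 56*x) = (x^2 - 2*x - 15)/(x*(x - 8))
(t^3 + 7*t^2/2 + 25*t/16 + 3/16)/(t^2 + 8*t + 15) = (t^2 + t/2 + 1/16)/(t + 5)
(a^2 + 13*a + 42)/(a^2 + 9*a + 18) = (a + 7)/(a + 3)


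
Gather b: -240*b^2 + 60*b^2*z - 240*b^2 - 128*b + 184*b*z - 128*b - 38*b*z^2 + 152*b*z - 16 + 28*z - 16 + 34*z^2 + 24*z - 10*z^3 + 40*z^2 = b^2*(60*z - 480) + b*(-38*z^2 + 336*z - 256) - 10*z^3 + 74*z^2 + 52*z - 32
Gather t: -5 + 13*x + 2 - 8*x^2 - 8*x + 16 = -8*x^2 + 5*x + 13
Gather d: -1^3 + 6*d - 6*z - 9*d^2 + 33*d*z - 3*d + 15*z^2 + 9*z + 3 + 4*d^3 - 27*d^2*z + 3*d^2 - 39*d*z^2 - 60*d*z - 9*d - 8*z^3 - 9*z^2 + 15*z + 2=4*d^3 + d^2*(-27*z - 6) + d*(-39*z^2 - 27*z - 6) - 8*z^3 + 6*z^2 + 18*z + 4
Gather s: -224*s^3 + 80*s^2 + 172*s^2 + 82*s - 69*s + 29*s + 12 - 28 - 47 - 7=-224*s^3 + 252*s^2 + 42*s - 70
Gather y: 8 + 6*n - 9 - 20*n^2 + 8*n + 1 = -20*n^2 + 14*n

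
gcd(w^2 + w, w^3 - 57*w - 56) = w + 1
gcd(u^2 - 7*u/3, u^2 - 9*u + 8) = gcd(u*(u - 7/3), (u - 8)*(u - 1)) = 1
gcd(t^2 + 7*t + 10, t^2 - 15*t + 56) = 1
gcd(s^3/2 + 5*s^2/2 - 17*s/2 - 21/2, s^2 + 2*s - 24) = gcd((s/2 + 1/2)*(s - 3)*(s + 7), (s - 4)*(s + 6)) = 1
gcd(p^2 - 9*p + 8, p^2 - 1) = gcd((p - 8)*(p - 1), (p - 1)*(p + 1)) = p - 1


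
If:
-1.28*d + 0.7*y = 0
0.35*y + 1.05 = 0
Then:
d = -1.64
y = -3.00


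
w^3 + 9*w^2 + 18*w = w*(w + 3)*(w + 6)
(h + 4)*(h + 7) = h^2 + 11*h + 28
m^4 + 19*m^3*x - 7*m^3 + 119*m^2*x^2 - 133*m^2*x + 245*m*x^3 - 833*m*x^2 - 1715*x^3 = (m - 7)*(m + 5*x)*(m + 7*x)^2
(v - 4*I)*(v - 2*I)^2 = v^3 - 8*I*v^2 - 20*v + 16*I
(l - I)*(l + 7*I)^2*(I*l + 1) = I*l^4 - 12*l^3 - 22*I*l^2 - 84*l + 49*I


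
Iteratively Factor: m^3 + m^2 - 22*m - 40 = (m + 4)*(m^2 - 3*m - 10) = (m + 2)*(m + 4)*(m - 5)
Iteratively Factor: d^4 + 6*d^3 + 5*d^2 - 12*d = (d + 3)*(d^3 + 3*d^2 - 4*d) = (d - 1)*(d + 3)*(d^2 + 4*d) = d*(d - 1)*(d + 3)*(d + 4)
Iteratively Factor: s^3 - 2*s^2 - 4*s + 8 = (s - 2)*(s^2 - 4) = (s - 2)^2*(s + 2)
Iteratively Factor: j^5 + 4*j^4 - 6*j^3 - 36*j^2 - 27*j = (j + 3)*(j^4 + j^3 - 9*j^2 - 9*j) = (j + 3)^2*(j^3 - 2*j^2 - 3*j) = j*(j + 3)^2*(j^2 - 2*j - 3) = j*(j - 3)*(j + 3)^2*(j + 1)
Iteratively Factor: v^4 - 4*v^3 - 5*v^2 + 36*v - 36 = (v - 2)*(v^3 - 2*v^2 - 9*v + 18) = (v - 2)*(v + 3)*(v^2 - 5*v + 6) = (v - 3)*(v - 2)*(v + 3)*(v - 2)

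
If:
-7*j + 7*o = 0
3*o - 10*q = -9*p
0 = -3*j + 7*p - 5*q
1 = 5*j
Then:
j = 1/5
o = 1/5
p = 9/25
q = 48/125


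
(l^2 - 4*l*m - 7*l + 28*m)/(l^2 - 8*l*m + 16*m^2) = (l - 7)/(l - 4*m)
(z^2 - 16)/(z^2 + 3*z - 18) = (z^2 - 16)/(z^2 + 3*z - 18)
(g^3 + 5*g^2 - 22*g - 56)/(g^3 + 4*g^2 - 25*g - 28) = (g + 2)/(g + 1)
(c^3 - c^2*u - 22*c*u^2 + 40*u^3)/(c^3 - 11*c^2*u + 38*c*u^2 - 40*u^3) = (-c - 5*u)/(-c + 5*u)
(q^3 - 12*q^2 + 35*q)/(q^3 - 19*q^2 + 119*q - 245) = q/(q - 7)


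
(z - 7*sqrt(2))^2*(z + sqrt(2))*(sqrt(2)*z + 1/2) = sqrt(2)*z^4 - 51*z^3/2 + 127*sqrt(2)*z^2/2 + 231*z + 49*sqrt(2)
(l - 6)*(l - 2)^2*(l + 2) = l^4 - 8*l^3 + 8*l^2 + 32*l - 48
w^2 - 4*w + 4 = (w - 2)^2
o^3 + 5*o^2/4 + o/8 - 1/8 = (o - 1/4)*(o + 1/2)*(o + 1)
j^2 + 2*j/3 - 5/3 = (j - 1)*(j + 5/3)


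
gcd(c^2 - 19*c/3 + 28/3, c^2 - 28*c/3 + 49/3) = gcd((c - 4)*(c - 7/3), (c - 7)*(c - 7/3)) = c - 7/3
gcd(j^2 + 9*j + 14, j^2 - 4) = j + 2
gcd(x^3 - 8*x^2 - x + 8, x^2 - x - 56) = x - 8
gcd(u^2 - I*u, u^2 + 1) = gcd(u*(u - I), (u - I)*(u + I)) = u - I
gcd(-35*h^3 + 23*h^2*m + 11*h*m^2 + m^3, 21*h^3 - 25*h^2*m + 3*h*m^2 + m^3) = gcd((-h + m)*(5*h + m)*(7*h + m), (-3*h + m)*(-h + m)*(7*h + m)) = 7*h^2 - 6*h*m - m^2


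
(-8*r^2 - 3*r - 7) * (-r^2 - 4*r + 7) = 8*r^4 + 35*r^3 - 37*r^2 + 7*r - 49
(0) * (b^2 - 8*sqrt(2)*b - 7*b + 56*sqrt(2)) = 0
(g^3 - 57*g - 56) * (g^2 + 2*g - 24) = g^5 + 2*g^4 - 81*g^3 - 170*g^2 + 1256*g + 1344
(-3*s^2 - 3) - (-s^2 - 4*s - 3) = -2*s^2 + 4*s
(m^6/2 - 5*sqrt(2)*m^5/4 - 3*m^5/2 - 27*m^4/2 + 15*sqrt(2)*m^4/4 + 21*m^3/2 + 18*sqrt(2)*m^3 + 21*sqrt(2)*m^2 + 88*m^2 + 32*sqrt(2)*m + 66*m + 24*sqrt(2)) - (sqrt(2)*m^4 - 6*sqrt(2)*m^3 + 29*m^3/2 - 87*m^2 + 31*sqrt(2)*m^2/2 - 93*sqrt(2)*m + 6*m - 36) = m^6/2 - 5*sqrt(2)*m^5/4 - 3*m^5/2 - 27*m^4/2 + 11*sqrt(2)*m^4/4 - 4*m^3 + 24*sqrt(2)*m^3 + 11*sqrt(2)*m^2/2 + 175*m^2 + 60*m + 125*sqrt(2)*m + 24*sqrt(2) + 36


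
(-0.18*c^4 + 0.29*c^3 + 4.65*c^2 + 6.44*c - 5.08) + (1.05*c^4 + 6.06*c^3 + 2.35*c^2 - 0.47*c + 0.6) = 0.87*c^4 + 6.35*c^3 + 7.0*c^2 + 5.97*c - 4.48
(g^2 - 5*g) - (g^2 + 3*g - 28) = 28 - 8*g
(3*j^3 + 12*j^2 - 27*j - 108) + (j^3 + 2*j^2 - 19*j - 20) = 4*j^3 + 14*j^2 - 46*j - 128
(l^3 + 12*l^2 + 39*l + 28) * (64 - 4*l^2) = -4*l^5 - 48*l^4 - 92*l^3 + 656*l^2 + 2496*l + 1792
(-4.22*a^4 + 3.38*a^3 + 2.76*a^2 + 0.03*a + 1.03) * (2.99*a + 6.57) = -12.6178*a^5 - 17.6192*a^4 + 30.459*a^3 + 18.2229*a^2 + 3.2768*a + 6.7671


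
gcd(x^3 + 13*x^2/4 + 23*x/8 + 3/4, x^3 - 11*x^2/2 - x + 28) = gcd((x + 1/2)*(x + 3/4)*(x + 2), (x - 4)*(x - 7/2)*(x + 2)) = x + 2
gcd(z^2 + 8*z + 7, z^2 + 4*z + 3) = z + 1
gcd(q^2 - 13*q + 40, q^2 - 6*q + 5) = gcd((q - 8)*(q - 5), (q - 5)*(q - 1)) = q - 5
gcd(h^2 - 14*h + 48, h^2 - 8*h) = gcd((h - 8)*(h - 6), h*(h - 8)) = h - 8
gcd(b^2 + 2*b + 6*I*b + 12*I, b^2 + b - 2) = b + 2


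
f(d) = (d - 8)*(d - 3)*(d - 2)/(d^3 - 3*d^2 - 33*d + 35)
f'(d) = (d - 8)*(d - 3)*(d - 2)*(-3*d^2 + 6*d + 33)/(d^3 - 3*d^2 - 33*d + 35)^2 + (d - 8)*(d - 3)/(d^3 - 3*d^2 - 33*d + 35) + (d - 8)*(d - 2)/(d^3 - 3*d^2 - 33*d + 35) + (d - 3)*(d - 2)/(d^3 - 3*d^2 - 33*d + 35)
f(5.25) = 0.26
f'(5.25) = 0.17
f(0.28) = -1.41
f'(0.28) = -0.38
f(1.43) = 0.38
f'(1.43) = -1.85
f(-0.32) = -1.42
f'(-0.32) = 0.24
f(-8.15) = 4.19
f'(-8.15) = 1.02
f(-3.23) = -4.78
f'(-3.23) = 3.21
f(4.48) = 0.16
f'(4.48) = 0.12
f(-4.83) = -58.52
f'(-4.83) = 349.86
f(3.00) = 0.00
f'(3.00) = 0.08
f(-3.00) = -4.12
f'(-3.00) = 2.51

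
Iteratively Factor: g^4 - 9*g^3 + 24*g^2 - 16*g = (g - 4)*(g^3 - 5*g^2 + 4*g) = (g - 4)^2*(g^2 - g) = (g - 4)^2*(g - 1)*(g)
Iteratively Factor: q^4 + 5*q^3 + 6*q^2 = (q)*(q^3 + 5*q^2 + 6*q) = q*(q + 2)*(q^2 + 3*q) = q*(q + 2)*(q + 3)*(q)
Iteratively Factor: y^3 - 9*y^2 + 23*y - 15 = (y - 1)*(y^2 - 8*y + 15) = (y - 3)*(y - 1)*(y - 5)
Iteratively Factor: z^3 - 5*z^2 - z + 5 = (z - 5)*(z^2 - 1) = (z - 5)*(z + 1)*(z - 1)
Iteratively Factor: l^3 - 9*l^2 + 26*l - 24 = (l - 3)*(l^2 - 6*l + 8) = (l - 3)*(l - 2)*(l - 4)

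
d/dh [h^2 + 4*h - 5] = 2*h + 4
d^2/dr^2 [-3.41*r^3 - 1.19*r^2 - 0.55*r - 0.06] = -20.46*r - 2.38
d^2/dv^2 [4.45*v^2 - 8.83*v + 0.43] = 8.90000000000000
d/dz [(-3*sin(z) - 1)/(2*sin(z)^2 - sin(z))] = (6*cos(z) + 4/tan(z) - cos(z)/sin(z)^2)/(2*sin(z) - 1)^2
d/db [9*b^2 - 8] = 18*b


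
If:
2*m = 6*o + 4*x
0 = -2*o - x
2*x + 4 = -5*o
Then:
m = 4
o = -4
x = 8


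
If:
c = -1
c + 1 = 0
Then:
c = -1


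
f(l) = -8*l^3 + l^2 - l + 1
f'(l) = -24*l^2 + 2*l - 1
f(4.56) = -741.32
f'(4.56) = -490.93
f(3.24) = -263.84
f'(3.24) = -246.46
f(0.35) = 0.43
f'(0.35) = -3.24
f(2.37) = -102.25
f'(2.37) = -131.07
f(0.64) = -1.33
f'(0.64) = -9.55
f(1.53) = -26.84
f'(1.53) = -54.12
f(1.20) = -12.58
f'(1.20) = -33.16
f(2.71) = -153.59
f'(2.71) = -171.84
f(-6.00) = 1771.00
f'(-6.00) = -877.00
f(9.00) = -5759.00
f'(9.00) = -1927.00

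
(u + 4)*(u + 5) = u^2 + 9*u + 20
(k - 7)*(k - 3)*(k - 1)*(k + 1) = k^4 - 10*k^3 + 20*k^2 + 10*k - 21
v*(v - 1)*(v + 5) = v^3 + 4*v^2 - 5*v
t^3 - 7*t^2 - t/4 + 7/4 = (t - 7)*(t - 1/2)*(t + 1/2)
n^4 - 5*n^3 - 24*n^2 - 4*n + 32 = (n - 8)*(n - 1)*(n + 2)^2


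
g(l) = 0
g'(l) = 0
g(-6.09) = 0.00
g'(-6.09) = 0.00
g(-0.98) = 0.00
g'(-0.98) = 0.00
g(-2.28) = 0.00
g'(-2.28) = 0.00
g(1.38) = 0.00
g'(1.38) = 0.00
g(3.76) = 0.00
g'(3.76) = 0.00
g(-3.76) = 0.00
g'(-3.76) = 0.00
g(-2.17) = 0.00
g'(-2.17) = 0.00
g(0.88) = 0.00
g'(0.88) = 0.00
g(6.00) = 0.00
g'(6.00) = 0.00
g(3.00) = 0.00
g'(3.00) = 0.00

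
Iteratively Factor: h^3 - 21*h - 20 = (h - 5)*(h^2 + 5*h + 4) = (h - 5)*(h + 4)*(h + 1)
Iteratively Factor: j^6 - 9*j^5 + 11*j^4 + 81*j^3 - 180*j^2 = (j - 3)*(j^5 - 6*j^4 - 7*j^3 + 60*j^2) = j*(j - 3)*(j^4 - 6*j^3 - 7*j^2 + 60*j) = j*(j - 4)*(j - 3)*(j^3 - 2*j^2 - 15*j) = j*(j - 5)*(j - 4)*(j - 3)*(j^2 + 3*j) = j^2*(j - 5)*(j - 4)*(j - 3)*(j + 3)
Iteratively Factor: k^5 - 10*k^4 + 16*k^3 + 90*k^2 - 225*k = (k - 5)*(k^4 - 5*k^3 - 9*k^2 + 45*k) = (k - 5)^2*(k^3 - 9*k) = (k - 5)^2*(k + 3)*(k^2 - 3*k) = k*(k - 5)^2*(k + 3)*(k - 3)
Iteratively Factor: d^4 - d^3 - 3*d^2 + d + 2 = (d - 1)*(d^3 - 3*d - 2) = (d - 2)*(d - 1)*(d^2 + 2*d + 1) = (d - 2)*(d - 1)*(d + 1)*(d + 1)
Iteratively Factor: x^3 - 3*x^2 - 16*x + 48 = (x - 4)*(x^2 + x - 12) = (x - 4)*(x + 4)*(x - 3)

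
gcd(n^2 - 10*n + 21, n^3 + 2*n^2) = 1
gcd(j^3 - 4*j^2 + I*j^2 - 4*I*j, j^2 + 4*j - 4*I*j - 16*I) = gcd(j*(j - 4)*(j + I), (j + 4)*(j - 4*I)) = 1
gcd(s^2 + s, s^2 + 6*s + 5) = s + 1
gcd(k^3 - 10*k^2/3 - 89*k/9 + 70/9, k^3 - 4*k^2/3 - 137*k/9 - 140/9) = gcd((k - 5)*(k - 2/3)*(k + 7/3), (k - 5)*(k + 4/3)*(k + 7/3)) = k^2 - 8*k/3 - 35/3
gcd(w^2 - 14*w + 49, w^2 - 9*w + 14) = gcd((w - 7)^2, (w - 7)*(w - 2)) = w - 7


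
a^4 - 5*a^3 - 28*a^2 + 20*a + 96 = (a - 8)*(a - 2)*(a + 2)*(a + 3)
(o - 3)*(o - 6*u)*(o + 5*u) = o^3 - o^2*u - 3*o^2 - 30*o*u^2 + 3*o*u + 90*u^2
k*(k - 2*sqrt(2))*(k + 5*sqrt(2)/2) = k^3 + sqrt(2)*k^2/2 - 10*k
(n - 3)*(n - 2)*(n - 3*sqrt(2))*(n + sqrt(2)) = n^4 - 5*n^3 - 2*sqrt(2)*n^3 + 10*sqrt(2)*n^2 - 12*sqrt(2)*n + 30*n - 36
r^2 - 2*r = r*(r - 2)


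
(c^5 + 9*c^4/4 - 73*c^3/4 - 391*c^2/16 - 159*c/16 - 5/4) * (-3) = -3*c^5 - 27*c^4/4 + 219*c^3/4 + 1173*c^2/16 + 477*c/16 + 15/4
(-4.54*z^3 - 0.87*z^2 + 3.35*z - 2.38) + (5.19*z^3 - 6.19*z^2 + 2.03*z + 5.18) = 0.65*z^3 - 7.06*z^2 + 5.38*z + 2.8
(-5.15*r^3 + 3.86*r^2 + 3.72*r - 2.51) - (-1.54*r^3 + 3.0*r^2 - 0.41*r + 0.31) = -3.61*r^3 + 0.86*r^2 + 4.13*r - 2.82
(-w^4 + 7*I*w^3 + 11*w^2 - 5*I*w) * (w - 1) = -w^5 + w^4 + 7*I*w^4 + 11*w^3 - 7*I*w^3 - 11*w^2 - 5*I*w^2 + 5*I*w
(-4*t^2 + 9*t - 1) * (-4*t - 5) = 16*t^3 - 16*t^2 - 41*t + 5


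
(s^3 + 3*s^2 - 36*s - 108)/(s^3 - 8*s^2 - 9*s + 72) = (s^2 - 36)/(s^2 - 11*s + 24)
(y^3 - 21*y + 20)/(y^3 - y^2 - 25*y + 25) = (y - 4)/(y - 5)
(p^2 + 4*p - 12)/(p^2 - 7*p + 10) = (p + 6)/(p - 5)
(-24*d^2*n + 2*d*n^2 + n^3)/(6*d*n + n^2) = -4*d + n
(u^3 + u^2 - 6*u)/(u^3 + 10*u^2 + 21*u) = (u - 2)/(u + 7)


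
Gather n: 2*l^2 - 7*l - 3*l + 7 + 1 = 2*l^2 - 10*l + 8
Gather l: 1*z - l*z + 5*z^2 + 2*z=-l*z + 5*z^2 + 3*z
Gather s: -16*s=-16*s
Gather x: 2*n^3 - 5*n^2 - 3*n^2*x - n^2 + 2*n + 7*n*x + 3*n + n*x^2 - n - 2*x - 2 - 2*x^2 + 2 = 2*n^3 - 6*n^2 + 4*n + x^2*(n - 2) + x*(-3*n^2 + 7*n - 2)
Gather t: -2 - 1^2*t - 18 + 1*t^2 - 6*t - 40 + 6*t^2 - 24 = 7*t^2 - 7*t - 84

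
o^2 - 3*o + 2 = (o - 2)*(o - 1)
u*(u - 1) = u^2 - u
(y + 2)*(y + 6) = y^2 + 8*y + 12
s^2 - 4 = (s - 2)*(s + 2)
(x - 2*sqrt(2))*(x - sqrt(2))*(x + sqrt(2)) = x^3 - 2*sqrt(2)*x^2 - 2*x + 4*sqrt(2)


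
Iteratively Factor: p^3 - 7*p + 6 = (p + 3)*(p^2 - 3*p + 2) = (p - 1)*(p + 3)*(p - 2)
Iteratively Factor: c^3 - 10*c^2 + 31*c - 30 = (c - 5)*(c^2 - 5*c + 6) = (c - 5)*(c - 2)*(c - 3)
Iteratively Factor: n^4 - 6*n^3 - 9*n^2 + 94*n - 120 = (n - 3)*(n^3 - 3*n^2 - 18*n + 40) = (n - 5)*(n - 3)*(n^2 + 2*n - 8) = (n - 5)*(n - 3)*(n + 4)*(n - 2)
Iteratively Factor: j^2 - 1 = (j - 1)*(j + 1)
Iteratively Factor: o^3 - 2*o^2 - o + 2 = (o - 2)*(o^2 - 1) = (o - 2)*(o - 1)*(o + 1)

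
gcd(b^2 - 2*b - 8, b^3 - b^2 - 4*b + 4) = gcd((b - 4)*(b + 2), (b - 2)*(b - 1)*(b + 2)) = b + 2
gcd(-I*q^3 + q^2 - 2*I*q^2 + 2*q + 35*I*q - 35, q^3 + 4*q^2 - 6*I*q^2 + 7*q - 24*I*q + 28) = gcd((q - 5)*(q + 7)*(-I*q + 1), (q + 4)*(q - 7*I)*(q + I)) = q + I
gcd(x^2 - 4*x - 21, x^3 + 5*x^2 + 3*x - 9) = x + 3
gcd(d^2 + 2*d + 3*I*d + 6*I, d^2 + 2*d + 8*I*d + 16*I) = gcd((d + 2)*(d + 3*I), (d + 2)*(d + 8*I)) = d + 2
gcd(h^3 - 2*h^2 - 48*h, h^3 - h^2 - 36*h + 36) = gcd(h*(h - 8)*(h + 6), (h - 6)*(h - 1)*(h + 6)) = h + 6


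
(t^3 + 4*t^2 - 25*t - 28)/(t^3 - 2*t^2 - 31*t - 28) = (t^2 + 3*t - 28)/(t^2 - 3*t - 28)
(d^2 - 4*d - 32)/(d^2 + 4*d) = (d - 8)/d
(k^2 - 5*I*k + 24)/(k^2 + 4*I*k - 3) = (k - 8*I)/(k + I)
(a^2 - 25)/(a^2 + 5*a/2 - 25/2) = 2*(a - 5)/(2*a - 5)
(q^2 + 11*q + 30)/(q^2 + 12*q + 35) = (q + 6)/(q + 7)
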